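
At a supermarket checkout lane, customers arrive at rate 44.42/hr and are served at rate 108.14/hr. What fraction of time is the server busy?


ρ = λ/μ = 44.42/108.14 = 0.4108

Final: 0.4108


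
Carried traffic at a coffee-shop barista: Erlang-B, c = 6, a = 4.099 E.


B(6,4.099) = 0.124363 (Erlang-B)
Carried load = a(1 − B) = 4.099·(1 − 0.124363) = 4.099·0.875637 = 3.5892 E

Final: 3.5892 Erlangs


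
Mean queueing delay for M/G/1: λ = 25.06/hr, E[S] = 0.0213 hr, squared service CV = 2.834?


ρ = λ·E[S] = 25.06·0.0213 = 0.5338
E[S²] = E[S]²(1+C_s²) = 0.0213²·(1+2.834) = 0.001739
Wq = λ·E[S²]/(2(1−ρ)) = 25.06·0.001739/(2·0.4662) = 0.04675 hr

Final: 0.04675 hr


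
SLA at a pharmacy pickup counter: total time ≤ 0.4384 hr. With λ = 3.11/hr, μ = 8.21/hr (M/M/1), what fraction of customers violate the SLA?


W ~ Exponential(μ−λ) for M/M/1.
μ − λ = 8.21 − 3.11 = 5.1000
P(W > t) = e^{−(μ−λ)t} = e^{−2.2358} = 0.106902

Final: 0.106902


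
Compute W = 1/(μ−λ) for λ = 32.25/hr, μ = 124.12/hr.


W = 1/(μ−λ) = 1/(124.12 − 32.25) = 1/91.87 = 0.01088 hr

Final: 0.01088 hr


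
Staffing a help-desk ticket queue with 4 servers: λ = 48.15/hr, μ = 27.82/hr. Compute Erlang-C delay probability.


a = λ/μ = 1.7308; ρ = a/4 = 0.4327
P₀ = 0.173861 (from M/M/c formula)
C(c,a) = [a^c/(c!(1−ρ))]·P₀ = [8.97339/(24·0.5673)]·0.173861
= 0.65906·0.173861 = 0.114585

Final: 0.114585


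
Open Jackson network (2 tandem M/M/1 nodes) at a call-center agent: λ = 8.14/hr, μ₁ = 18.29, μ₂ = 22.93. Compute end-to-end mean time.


Each node sees arrival rate λ = 8.14/hr (tandem ⇒ throughput preserved).
W₁ = 1/(μ₁−λ) = 1/(18.29−8.14) = 0.09852 hr
W₂ = 1/(μ₂−λ) = 1/(22.93−8.14) = 0.06761 hr
W_total = W₁ + W₂ = 0.09852 + 0.06761 = 0.16614 hr

Final: 0.16614 hr


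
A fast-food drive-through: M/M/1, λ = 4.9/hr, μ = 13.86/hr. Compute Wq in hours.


ρ = 4.9/13.86 = 0.3535
Wq = ρ/(μ−λ) = 0.3535/(13.86 − 4.9) = 0.3535/8.96 = 0.03946 hr

Final: 0.03946 hr


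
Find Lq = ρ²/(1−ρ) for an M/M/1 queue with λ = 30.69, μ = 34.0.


ρ = 30.69/34.0 = 0.9026
Lq = ρ²/(1−ρ) = 0.8148/0.09735 = 8.3693

Final: 8.3693


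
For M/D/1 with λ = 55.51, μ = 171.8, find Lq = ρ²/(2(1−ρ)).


ρ = 55.51/171.8 = 0.3231
M/D/1: Lq = ρ²/(2(1−ρ)) = 0.1044/(2·0.6769) = 0.07712

Final: 0.07712


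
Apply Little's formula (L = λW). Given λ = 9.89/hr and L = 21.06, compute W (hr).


W = L/λ = 21.06/9.89 = 2.1294 hr

Final: 2.1294 hr


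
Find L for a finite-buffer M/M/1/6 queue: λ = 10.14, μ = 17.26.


ρ = 10.14/17.26 = 0.5875
L = ρ[1 − (K+1)ρ^K + Kρ^(K+1)] / [(1−ρ)(1−ρ^(K+1))]
Numerator: 0.5875·(1 − 7·0.041113 + 6·0.024154) = 0.503550
Denominator: (0.4125)·(0.975846) = 0.402551
L = 0.503550/0.402551 = 1.2509

Final: 1.2509


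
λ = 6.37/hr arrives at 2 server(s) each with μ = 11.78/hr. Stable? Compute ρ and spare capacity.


Total capacity cμ = 2·11.78 = 23.56/hr
ρ = λ/(cμ) = 6.37/23.56 = 0.2704
Stable ⇔ ρ < 1: YES
Spare capacity = cμ − λ = 23.56 − 6.37 = 17.19/hr

Final: ρ = 0.2704; stable; margin = 17.19/hr


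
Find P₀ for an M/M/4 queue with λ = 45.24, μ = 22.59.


a = λ/μ = 45.24/22.59 = 2.0027; ρ = a/c = 0.5007
Σ_{k=0}^{3} a^k/k! (terms k=0..3) = 1.00000 + 2.00266 + 2.00532 + 1.33865 = 6.34662
Tail: a^4/(4!(1−ρ)) = 16.08516/(24·0.4993) = 1.34221
P₀ = 1/(6.34662 + 1.34221) = 1/7.68884 = 0.130059

Final: 0.130059


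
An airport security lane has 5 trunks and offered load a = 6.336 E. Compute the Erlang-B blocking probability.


B(c,a) = (a^c/c!) / Σ_{k=0}^{c} a^k/k!
a^5/5! = 85.093149
Σ terms (k=0..5): 1.00000 + 6.33600 + 20.07245 + 42.39301 + 67.15053 + 85.09315 = 222.045136
B = 85.093149/222.045136 = 0.383225

Final: 0.383225


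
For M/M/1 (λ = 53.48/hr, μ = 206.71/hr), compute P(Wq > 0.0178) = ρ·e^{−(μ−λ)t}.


ρ = 53.48/206.71 = 0.2587
P(Wq > t) = ρ·e^{−(μ−λ)t} = 0.2587·e^{−2.7275}
= 0.2587·0.065383 = 0.016916

Final: 0.016916


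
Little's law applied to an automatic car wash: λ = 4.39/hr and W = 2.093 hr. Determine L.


L = λW = 4.39·2.093 = 9.1883

Final: 9.1883


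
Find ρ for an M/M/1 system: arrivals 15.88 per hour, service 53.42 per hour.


ρ = λ/μ = 15.88/53.42 = 0.2973

Final: 0.2973


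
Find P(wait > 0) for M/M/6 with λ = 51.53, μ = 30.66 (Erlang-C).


a = λ/μ = 1.6807; ρ = a/6 = 0.2801
P₀ = 0.186150 (from M/M/c formula)
C(c,a) = [a^c/(c!(1−ρ))]·P₀ = [22.53865/(720·0.7199)]·0.186150
= 0.04348·0.186150 = 0.008095

Final: 0.008095


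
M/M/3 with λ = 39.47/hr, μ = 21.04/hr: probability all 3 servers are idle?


a = λ/μ = 39.47/21.04 = 1.8760; ρ = a/c = 0.6253
Σ_{k=0}^{2} a^k/k! (terms k=0..2) = 1.00000 + 1.87595 + 1.75960 = 4.63555
Tail: a^3/(3!(1−ρ)) = 6.60183/(6·0.3747) = 2.93663
P₀ = 1/(4.63555 + 2.93663) = 1/7.57217 = 0.132062

Final: 0.132062


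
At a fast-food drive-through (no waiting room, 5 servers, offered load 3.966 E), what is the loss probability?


B(c,a) = (a^c/c!) / Σ_{k=0}^{c} a^k/k!
a^5/5! = 8.176780
Σ terms (k=0..5): 1.00000 + 3.96600 + 7.86458 + 10.39697 + 10.30860 + 8.17678 = 41.712928
B = 8.176780/41.712928 = 0.196025

Final: 0.196025


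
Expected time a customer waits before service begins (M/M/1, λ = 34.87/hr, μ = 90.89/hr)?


ρ = 34.87/90.89 = 0.3837
Wq = ρ/(μ−λ) = 0.3837/(90.89 − 34.87) = 0.3837/56.02 = 0.006848 hr

Final: 0.006848 hr


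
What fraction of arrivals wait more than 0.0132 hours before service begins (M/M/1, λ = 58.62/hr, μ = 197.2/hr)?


ρ = 58.62/197.2 = 0.2973
P(Wq > t) = ρ·e^{−(μ−λ)t} = 0.2973·e^{−1.8293}
= 0.2973·0.160533 = 0.047720

Final: 0.047720


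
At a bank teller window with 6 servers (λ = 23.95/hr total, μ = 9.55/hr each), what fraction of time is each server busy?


ρ = λ/(cμ) = 23.95/(6·9.55) = 23.95/57.30 = 0.4180

Final: 0.4180


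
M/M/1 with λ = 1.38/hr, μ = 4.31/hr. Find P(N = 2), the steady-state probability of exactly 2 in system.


ρ = 1.38/4.31 = 0.3202
P_n = (1−ρ)·ρ^n = (1 − 0.3202)·0.3202^2 = 0.6798·0.102519 = 0.069694

Final: 0.069694


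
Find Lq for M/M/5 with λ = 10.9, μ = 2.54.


a = λ/μ = 4.2913; ρ = a/5 = 0.8583
P₀ = 0.007851
Lq = P₀·a^c·ρ / (c!·(1−ρ)²) = 0.007851·1455.33813·0.8583/(120·0.02009)
= 4.06820

Final: 4.06820


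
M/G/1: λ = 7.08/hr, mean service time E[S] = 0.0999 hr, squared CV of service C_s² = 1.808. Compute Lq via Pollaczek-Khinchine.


ρ = λ·E[S] = 7.08·0.0999 = 0.7073
Lq = ρ²(1+C_s²)/(2(1−ρ)) = 0.5003·(1+1.808)/(2·0.2927)
= 0.5003·2.8080/0.5854 = 2.39955

Final: 2.39955


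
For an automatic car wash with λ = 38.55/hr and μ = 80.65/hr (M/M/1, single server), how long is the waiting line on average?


ρ = 38.55/80.65 = 0.4780
Lq = ρ²/(1−ρ) = 0.2285/0.5220 = 0.4377

Final: 0.4377


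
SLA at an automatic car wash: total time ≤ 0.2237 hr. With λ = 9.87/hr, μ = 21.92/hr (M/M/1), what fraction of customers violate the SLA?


W ~ Exponential(μ−λ) for M/M/1.
μ − λ = 21.92 − 9.87 = 12.0500
P(W > t) = e^{−(μ−λ)t} = e^{−2.6956} = 0.067503

Final: 0.067503


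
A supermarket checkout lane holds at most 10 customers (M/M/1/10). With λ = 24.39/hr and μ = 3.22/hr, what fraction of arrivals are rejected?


ρ = λ/μ = 24.39/3.22 = 7.5745
P_K = (1−ρ)ρ^K/(1−ρ^(K+1)) = (-6.5745·621669106.925135)/(1 − 4708853887.547842)
= -4087184780.622706/-4708853886.547842 = 0.867979

Final: 0.867979


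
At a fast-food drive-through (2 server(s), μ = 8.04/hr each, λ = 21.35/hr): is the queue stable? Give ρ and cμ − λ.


Total capacity cμ = 2·8.04 = 16.08/hr
ρ = λ/(cμ) = 21.35/16.08 = 1.3277
Stable ⇔ ρ < 1: NO
Spare capacity = cμ − λ = 16.08 − 21.35 = -5.27/hr

Final: ρ = 1.3277; unstable; margin = -5.27/hr


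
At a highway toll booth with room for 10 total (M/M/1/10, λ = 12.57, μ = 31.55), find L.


ρ = 12.57/31.55 = 0.3984
L = ρ[1 − (K+1)ρ^K + Kρ^(K+1)] / [(1−ρ)(1−ρ^(K+1))]
Numerator: 0.3984·(1 − 11·0.0001008 + 10·0.00004015) = 0.398134
Denominator: (0.6016)·(0.999960) = 0.601561
L = 0.398134/0.601561 = 0.6618

Final: 0.6618


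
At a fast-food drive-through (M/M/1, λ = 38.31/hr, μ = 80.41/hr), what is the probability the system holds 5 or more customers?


ρ = 38.31/80.41 = 0.4764
P(N ≥ n) = ρ^n = 0.4764^5 = 0.024548

Final: 0.024548


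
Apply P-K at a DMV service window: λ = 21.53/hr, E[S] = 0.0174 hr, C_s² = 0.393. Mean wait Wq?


ρ = λ·E[S] = 21.53·0.0174 = 0.3746
E[S²] = E[S]²(1+C_s²) = 0.0174²·(1+0.393) = 0.0004217
Wq = λ·E[S²]/(2(1−ρ)) = 21.53·0.0004217/(2·0.6254) = 0.007260 hr

Final: 0.007260 hr


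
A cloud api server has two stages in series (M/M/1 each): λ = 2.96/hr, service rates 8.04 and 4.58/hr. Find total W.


Each node sees arrival rate λ = 2.96/hr (tandem ⇒ throughput preserved).
W₁ = 1/(μ₁−λ) = 1/(8.04−2.96) = 0.19685 hr
W₂ = 1/(μ₂−λ) = 1/(4.58−2.96) = 0.61728 hr
W_total = W₁ + W₂ = 0.19685 + 0.61728 = 0.81413 hr

Final: 0.81413 hr


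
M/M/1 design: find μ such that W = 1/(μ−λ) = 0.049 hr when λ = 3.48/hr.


W = 1/(μ−λ) ⇒ μ − λ = 1/W = 1/0.049 = 20.4082
μ = λ + 1/W = 3.48 + 20.4082 = 23.8882 per hr

Final: 23.8882 /hr


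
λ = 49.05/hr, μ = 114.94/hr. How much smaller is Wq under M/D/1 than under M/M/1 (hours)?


ρ = 49.05/114.94 = 0.4267
Wq(M/M/1) = ρ/(μ−λ) = 0.4267/65.89 = 0.006477 hr
Wq(M/D/1) = ρ/(2(μ−λ)) = 0.003238 hr
Savings = 0.006477 − 0.003238 = 0.003238 hr

Final: 0.003238 hr


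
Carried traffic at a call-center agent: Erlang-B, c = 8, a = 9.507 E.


B(8,9.507) = 0.314670 (Erlang-B)
Carried load = a(1 − B) = 9.507·(1 − 0.314670) = 9.507·0.685330 = 6.5154 E

Final: 6.5154 Erlangs


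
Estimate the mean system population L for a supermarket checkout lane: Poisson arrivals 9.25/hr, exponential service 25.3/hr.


ρ = λ/μ = 9.25/25.3 = 0.3656
L = ρ/(1−ρ) = 0.3656/(1 − 0.3656) = 0.3656/0.6344 = 0.5763

Final: 0.5763


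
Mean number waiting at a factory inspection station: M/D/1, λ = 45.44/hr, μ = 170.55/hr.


ρ = 45.44/170.55 = 0.2664
M/D/1: Lq = ρ²/(2(1−ρ)) = 0.07099/(2·0.7336) = 0.04838

Final: 0.04838


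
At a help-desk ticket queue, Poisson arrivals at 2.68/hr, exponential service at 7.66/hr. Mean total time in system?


W = 1/(μ−λ) = 1/(7.66 − 2.68) = 1/4.98 = 0.2008 hr

Final: 0.2008 hr


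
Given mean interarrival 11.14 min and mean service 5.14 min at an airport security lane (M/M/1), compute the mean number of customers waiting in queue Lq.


λ = 60/11.14 = 5.3860 /hr
μ = 60/5.14 = 11.6732 /hr
ρ = λ/μ = 5.3860/11.6732 = 0.4614
Lq = ρ²/(1−ρ) = 0.2129/0.5386 = 0.3953

Final: 0.3953


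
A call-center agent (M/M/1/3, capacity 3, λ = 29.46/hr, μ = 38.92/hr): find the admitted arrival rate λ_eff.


ρ = 0.7569; P_K = (1−ρ)ρ^3/(1−ρ^4) = 0.156931
λ_eff = λ(1 − P_K) = 29.46·(1 − 0.156931) = 29.46·0.843069 = 24.8368 /hr

Final: 24.8368 /hr


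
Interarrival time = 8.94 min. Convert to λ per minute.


λ = 1/(interarrival time) in consistent units.
1 minute = 1 min, so λ = 1/8.94 = 0.1119 per minute

Final: 0.1119 /min


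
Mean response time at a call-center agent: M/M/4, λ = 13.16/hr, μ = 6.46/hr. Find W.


a = 2.0372; ρ = 0.5093; P₀ = 0.125258
Lq = P₀·a^c·ρ/(c!(1−ρ)²) = 0.19011
Wq = Lq/λ = 0.19011/13.16 = 0.01445 hr
W = Wq + 1/μ = 0.01445 + 0.15480 = 0.16924 hr

Final: 0.16924 hr


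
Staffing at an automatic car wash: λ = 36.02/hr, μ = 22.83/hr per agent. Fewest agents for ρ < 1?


Stability requires cμ > λ ⇔ c > λ/μ.
λ/μ = 36.02/22.83 = 1.5777
Minimum integer c = ⌊1.5777⌋ + 1 = 2
Check: 2·22.83 = 45.66 > 36.02, while 1·22.83 = 22.83 ≤ 36.02

Final: 2 servers


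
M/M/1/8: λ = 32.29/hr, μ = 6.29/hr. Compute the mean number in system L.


ρ = 32.29/6.29 = 5.1335
L = ρ[1 − (K+1)ρ^K + Kρ^(K+1)] / [(1−ρ)(1−ρ^(K+1))]
Numerator: 5.1335·(1 − 9·482324.359855 + 8·2476033.955438) = 79402359.529632
Denominator: (-4.1335)·(-2476032.955438) = 10234794.410395
L = 79402359.529632/10234794.410395 = 7.7581

Final: 7.7581


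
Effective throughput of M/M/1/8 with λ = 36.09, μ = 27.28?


ρ = 1.3229; P_K = (1−ρ)ρ^8/(1−ρ^9) = 0.265501
λ_eff = λ(1 − P_K) = 36.09·(1 − 0.265501) = 36.09·0.734499 = 26.5081 /hr

Final: 26.5081 /hr


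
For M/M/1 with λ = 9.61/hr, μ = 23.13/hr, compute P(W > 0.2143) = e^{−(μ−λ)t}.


W ~ Exponential(μ−λ) for M/M/1.
μ − λ = 23.13 − 9.61 = 13.5200
P(W > t) = e^{−(μ−λ)t} = e^{−2.8973} = 0.055170

Final: 0.055170


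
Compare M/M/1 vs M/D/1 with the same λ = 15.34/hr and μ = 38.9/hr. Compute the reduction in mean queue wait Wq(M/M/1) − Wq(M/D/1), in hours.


ρ = 15.34/38.9 = 0.3943
Wq(M/M/1) = ρ/(μ−λ) = 0.3943/23.56 = 0.01674 hr
Wq(M/D/1) = ρ/(2(μ−λ)) = 0.008369 hr
Savings = 0.01674 − 0.008369 = 0.008369 hr

Final: 0.008369 hr


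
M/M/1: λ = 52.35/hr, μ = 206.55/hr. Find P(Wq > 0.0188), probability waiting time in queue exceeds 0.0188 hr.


ρ = 52.35/206.55 = 0.2534
P(Wq > t) = ρ·e^{−(μ−λ)t} = 0.2534·e^{−2.8990}
= 0.2534·0.055080 = 0.013960

Final: 0.013960


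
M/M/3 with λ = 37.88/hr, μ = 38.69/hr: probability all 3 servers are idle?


a = λ/μ = 37.88/38.69 = 0.9791; ρ = a/c = 0.3264
Σ_{k=0}^{2} a^k/k! (terms k=0..2) = 1.00000 + 0.97906 + 0.47928 = 2.45835
Tail: a^3/(3!(1−ρ)) = 0.93850/(6·0.6736) = 0.23219
P₀ = 1/(2.45835 + 0.23219) = 1/2.69054 = 0.371672

Final: 0.371672


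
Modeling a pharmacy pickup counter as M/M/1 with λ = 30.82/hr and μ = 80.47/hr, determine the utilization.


ρ = λ/μ = 30.82/80.47 = 0.3830

Final: 0.3830


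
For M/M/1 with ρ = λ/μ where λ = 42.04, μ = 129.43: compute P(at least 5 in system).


ρ = 42.04/129.43 = 0.3248
P(N ≥ n) = ρ^n = 0.3248^5 = 0.003615

Final: 0.003615


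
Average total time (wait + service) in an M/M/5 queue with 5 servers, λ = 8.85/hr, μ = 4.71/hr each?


a = 1.8790; ρ = 0.3758; P₀ = 0.151930
Lq = P₀·a^c·ρ/(c!(1−ρ)²) = 0.02860
Wq = Lq/λ = 0.02860/8.85 = 0.003232 hr
W = Wq + 1/μ = 0.003232 + 0.21231 = 0.21555 hr

Final: 0.21555 hr


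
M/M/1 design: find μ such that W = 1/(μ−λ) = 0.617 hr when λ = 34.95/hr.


W = 1/(μ−λ) ⇒ μ − λ = 1/W = 1/0.617 = 1.6207
μ = λ + 1/W = 34.95 + 1.6207 = 36.5707 per hr

Final: 36.5707 /hr


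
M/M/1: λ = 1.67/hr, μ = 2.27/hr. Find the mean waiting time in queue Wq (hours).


ρ = 1.67/2.27 = 0.7357
Wq = ρ/(μ−λ) = 0.7357/(2.27 − 1.67) = 0.7357/0.6000 = 1.2261 hr

Final: 1.2261 hr


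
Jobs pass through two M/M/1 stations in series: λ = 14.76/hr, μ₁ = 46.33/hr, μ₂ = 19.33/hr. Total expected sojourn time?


Each node sees arrival rate λ = 14.76/hr (tandem ⇒ throughput preserved).
W₁ = 1/(μ₁−λ) = 1/(46.33−14.76) = 0.03168 hr
W₂ = 1/(μ₂−λ) = 1/(19.33−14.76) = 0.21882 hr
W_total = W₁ + W₂ = 0.03168 + 0.21882 = 0.25049 hr

Final: 0.25049 hr


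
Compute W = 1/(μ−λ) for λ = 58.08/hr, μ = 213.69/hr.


W = 1/(μ−λ) = 1/(213.69 − 58.08) = 1/155.61 = 0.006426 hr

Final: 0.006426 hr


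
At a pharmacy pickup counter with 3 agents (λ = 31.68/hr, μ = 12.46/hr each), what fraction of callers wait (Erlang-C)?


a = λ/μ = 2.5425; ρ = a/3 = 0.8475
P₀ = 0.040422 (from M/M/c formula)
C(c,a) = [a^c/(c!(1−ρ))]·P₀ = [16.43620/(6·0.1525)]·0.040422
= 17.96448·0.040422 = 0.726153

Final: 0.726153


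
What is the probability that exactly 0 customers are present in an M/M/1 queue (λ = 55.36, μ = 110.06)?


ρ = 55.36/110.06 = 0.5030
P_n = (1−ρ)·ρ^n = (1 − 0.5030)·0.5030^0 = 0.4970·1.000000 = 0.497002

Final: 0.497002


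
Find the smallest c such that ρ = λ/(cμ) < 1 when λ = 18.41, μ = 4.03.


Stability requires cμ > λ ⇔ c > λ/μ.
λ/μ = 18.41/4.03 = 4.5682
Minimum integer c = ⌊4.5682⌋ + 1 = 5
Check: 5·4.03 = 20.15 > 18.41, while 4·4.03 = 16.12 ≤ 18.41

Final: 5 servers


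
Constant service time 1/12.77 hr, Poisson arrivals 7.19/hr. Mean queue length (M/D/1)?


ρ = 7.19/12.77 = 0.5630
M/D/1: Lq = ρ²/(2(1−ρ)) = 0.3170/(2·0.4370) = 0.36275

Final: 0.36275


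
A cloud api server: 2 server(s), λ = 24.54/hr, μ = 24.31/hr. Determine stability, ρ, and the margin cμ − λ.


Total capacity cμ = 2·24.31 = 48.62/hr
ρ = λ/(cμ) = 24.54/48.62 = 0.5047
Stable ⇔ ρ < 1: YES
Spare capacity = cμ − λ = 48.62 − 24.54 = 24.08/hr

Final: ρ = 0.5047; stable; margin = 24.08/hr


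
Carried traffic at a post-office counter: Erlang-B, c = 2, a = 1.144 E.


B(2,1.144) = 0.233839 (Erlang-B)
Carried load = a(1 − B) = 1.144·(1 − 0.233839) = 1.144·0.766161 = 0.8765 E

Final: 0.8765 Erlangs


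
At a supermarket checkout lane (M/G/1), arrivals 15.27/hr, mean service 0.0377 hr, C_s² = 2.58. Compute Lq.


ρ = λ·E[S] = 15.27·0.0377 = 0.5757
Lq = ρ²(1+C_s²)/(2(1−ρ)) = 0.3314·(1+2.58)/(2·0.4243)
= 0.3314·3.5800/0.8486 = 1.39804

Final: 1.39804


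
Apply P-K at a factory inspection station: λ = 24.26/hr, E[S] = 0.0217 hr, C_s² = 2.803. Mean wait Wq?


ρ = λ·E[S] = 24.26·0.0217 = 0.5264
E[S²] = E[S]²(1+C_s²) = 0.0217²·(1+2.803) = 0.001791
Wq = λ·E[S²]/(2(1−ρ)) = 24.26·0.001791/(2·0.4736) = 0.04587 hr

Final: 0.04587 hr


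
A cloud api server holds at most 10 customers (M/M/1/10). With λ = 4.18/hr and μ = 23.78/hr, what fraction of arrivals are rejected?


ρ = λ/μ = 4.18/23.78 = 0.1758
P_K = (1−ρ)ρ^K/(1−ρ^(K+1)) = (0.8242·0.00000002816)/(1 − 0.000000004950)
= 0.00000002321/1.000000 = 0.00000002321

Final: 0.00000002321


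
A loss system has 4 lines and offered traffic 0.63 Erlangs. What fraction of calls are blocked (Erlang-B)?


B(c,a) = (a^c/c!) / Σ_{k=0}^{c} a^k/k!
a^4/4! = 0.006564
Σ terms (k=0..4): 1.00000 + 0.63000 + 0.19845 + 0.04167 + 0.006564 = 1.876688
B = 0.006564/1.876688 = 0.003498

Final: 0.003498


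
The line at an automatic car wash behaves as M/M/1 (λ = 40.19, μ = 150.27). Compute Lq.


ρ = 40.19/150.27 = 0.2675
Lq = ρ²/(1−ρ) = 0.07153/0.7325 = 0.09765

Final: 0.09765


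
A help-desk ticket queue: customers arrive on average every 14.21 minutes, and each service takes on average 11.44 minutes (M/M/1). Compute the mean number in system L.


λ = 60/14.21 = 4.2224 /hr
μ = 60/11.44 = 5.2448 /hr
ρ = λ/μ = 4.2224/5.2448 = 0.8051
L = ρ/(1−ρ) = 0.8051/0.1949 = 4.1300

Final: 4.1300


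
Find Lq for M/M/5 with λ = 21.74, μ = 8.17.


a = λ/μ = 2.6610; ρ = a/5 = 0.5322
P₀ = 0.067536
Lq = P₀·a^c·ρ / (c!·(1−ρ)²) = 0.067536·133.40970·0.5322/(120·0.21885)
= 0.18259

Final: 0.18259


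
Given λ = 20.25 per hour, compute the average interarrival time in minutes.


Mean interarrival time = 1/λ = 1/20.25 hour = 0.04938 hour
In minutes: 0.04938 × 60 = 2.9630 min

Final: 2.9630 min


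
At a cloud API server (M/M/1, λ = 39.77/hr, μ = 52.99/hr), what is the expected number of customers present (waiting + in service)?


ρ = λ/μ = 39.77/52.99 = 0.7505
L = ρ/(1−ρ) = 0.7505/(1 − 0.7505) = 0.7505/0.2495 = 3.0083

Final: 3.0083


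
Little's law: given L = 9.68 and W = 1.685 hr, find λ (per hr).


λ = L/W = 9.68/1.685 = 5.7448 /hr

Final: 5.7448 /hr


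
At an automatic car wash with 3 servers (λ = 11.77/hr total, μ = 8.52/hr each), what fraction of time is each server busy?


ρ = λ/(cμ) = 11.77/(3·8.52) = 11.77/25.56 = 0.4605

Final: 0.4605


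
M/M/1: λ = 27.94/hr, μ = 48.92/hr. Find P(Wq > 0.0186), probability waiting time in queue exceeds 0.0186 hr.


ρ = 27.94/48.92 = 0.5711
P(Wq > t) = ρ·e^{−(μ−λ)t} = 0.5711·e^{−0.3902}
= 0.5711·0.676903 = 0.386604

Final: 0.386604


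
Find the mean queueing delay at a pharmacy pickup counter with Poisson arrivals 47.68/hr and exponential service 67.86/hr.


ρ = 47.68/67.86 = 0.7026
Wq = ρ/(μ−λ) = 0.7026/(67.86 − 47.68) = 0.7026/20.18 = 0.03482 hr

Final: 0.03482 hr


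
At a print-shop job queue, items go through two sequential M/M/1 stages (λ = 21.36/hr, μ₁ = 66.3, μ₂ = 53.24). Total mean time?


Each node sees arrival rate λ = 21.36/hr (tandem ⇒ throughput preserved).
W₁ = 1/(μ₁−λ) = 1/(66.3−21.36) = 0.02225 hr
W₂ = 1/(μ₂−λ) = 1/(53.24−21.36) = 0.03137 hr
W_total = W₁ + W₂ = 0.02225 + 0.03137 = 0.05362 hr

Final: 0.05362 hr


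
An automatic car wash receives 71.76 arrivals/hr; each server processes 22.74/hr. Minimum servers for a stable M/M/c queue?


Stability requires cμ > λ ⇔ c > λ/μ.
λ/μ = 71.76/22.74 = 3.1557
Minimum integer c = ⌊3.1557⌋ + 1 = 4
Check: 4·22.74 = 90.96 > 71.76, while 3·22.74 = 68.22 ≤ 71.76

Final: 4 servers


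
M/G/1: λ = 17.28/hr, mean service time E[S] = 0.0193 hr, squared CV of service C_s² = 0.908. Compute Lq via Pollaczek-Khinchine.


ρ = λ·E[S] = 17.28·0.0193 = 0.3335
Lq = ρ²(1+C_s²)/(2(1−ρ)) = 0.1112·(1+0.908)/(2·0.6665)
= 0.1112·1.9080/1.3330 = 0.15920

Final: 0.15920


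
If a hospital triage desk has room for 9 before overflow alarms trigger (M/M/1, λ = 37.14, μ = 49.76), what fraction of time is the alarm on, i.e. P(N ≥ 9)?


ρ = 37.14/49.76 = 0.7464
P(N ≥ n) = ρ^n = 0.7464^9 = 0.071888

Final: 0.071888


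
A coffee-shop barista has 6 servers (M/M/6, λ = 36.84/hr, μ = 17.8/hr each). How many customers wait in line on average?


a = λ/μ = 2.0697; ρ = a/6 = 0.3449
P₀ = 0.125999
Lq = P₀·a^c·ρ / (c!·(1−ρ)²) = 0.125999·78.59551·0.3449/(720·0.42910)
= 0.01106

Final: 0.01106


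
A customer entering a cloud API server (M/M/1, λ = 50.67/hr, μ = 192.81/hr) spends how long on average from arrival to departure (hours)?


W = 1/(μ−λ) = 1/(192.81 − 50.67) = 1/142.14 = 0.007035 hr

Final: 0.007035 hr


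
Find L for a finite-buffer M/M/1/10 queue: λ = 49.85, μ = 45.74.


ρ = 49.85/45.74 = 1.0899
L = ρ[1 − (K+1)ρ^K + Kρ^(K+1)] / [(1−ρ)(1−ρ^(K+1))]
Numerator: 1.0899·(1 − 11·2.364232 + 10·2.576671) = 0.828471
Denominator: (-0.08986)·(-1.576671) = 0.141673
L = 0.828471/0.141673 = 5.8478

Final: 5.8478


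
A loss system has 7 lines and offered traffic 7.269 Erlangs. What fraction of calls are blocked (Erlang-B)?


B(c,a) = (a^c/c!) / Σ_{k=0}^{c} a^k/k!
a^7/7! = 212.761060
Σ terms (k=0..7): 1.00000 + 7.26900 + 26.41918 + 64.01367 + 116.32885 + 169.11888 + 204.88753 + 212.76106 = 801.798172
B = 212.761060/801.798172 = 0.265355

Final: 0.265355


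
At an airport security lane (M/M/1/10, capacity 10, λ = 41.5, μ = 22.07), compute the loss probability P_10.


ρ = λ/μ = 41.5/22.07 = 1.8804
P_K = (1−ρ)ρ^K/(1−ρ^(K+1)) = (-0.8804·552.659495)/(1 − 1039.210196)
= -486.550701/-1038.210196 = 0.468644

Final: 0.468644


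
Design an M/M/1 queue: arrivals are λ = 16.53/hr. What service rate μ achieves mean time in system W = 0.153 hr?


W = 1/(μ−λ) ⇒ μ − λ = 1/W = 1/0.153 = 6.5359
μ = λ + 1/W = 16.53 + 6.5359 = 23.0659 per hr

Final: 23.0659 /hr


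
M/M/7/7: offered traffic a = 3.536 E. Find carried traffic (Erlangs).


B(7,3.536) = 0.041105 (Erlang-B)
Carried load = a(1 − B) = 3.536·(1 − 0.041105) = 3.536·0.958895 = 3.3907 E

Final: 3.3907 Erlangs


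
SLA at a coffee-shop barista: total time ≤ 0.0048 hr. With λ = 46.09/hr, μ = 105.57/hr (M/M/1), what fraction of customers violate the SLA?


W ~ Exponential(μ−λ) for M/M/1.
μ − λ = 105.57 − 46.09 = 59.4800
P(W > t) = e^{−(μ−λ)t} = e^{−0.2855} = 0.751635

Final: 0.751635


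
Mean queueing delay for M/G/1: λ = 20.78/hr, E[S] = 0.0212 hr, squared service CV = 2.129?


ρ = λ·E[S] = 20.78·0.0212 = 0.4405
E[S²] = E[S]²(1+C_s²) = 0.0212²·(1+2.129) = 0.001406
Wq = λ·E[S²]/(2(1−ρ)) = 20.78·0.001406/(2·0.5595) = 0.02612 hr

Final: 0.02612 hr


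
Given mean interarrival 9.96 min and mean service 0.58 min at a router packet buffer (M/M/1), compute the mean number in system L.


λ = 60/9.96 = 6.0241 /hr
μ = 60/0.58 = 103.4483 /hr
ρ = λ/μ = 6.0241/103.4483 = 0.05823
L = ρ/(1−ρ) = 0.05823/0.9418 = 0.06183

Final: 0.06183


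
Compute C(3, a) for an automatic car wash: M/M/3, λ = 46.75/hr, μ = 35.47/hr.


a = λ/μ = 1.3180; ρ = a/3 = 0.4393
P₀ = 0.258583 (from M/M/c formula)
C(c,a) = [a^c/(c!(1−ρ))]·P₀ = [2.28961/(6·0.5607)]·0.258583
= 0.68063·0.258583 = 0.175999

Final: 0.175999


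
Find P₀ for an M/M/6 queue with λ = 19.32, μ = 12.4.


a = λ/μ = 19.32/12.4 = 1.5581; ρ = a/c = 0.2597
Σ_{k=0}^{5} a^k/k! (terms k=0..5) = 1.00000 + 1.55806 + 1.21378 + 0.63038 + 0.24554 + 0.07651 = 4.72429
Tail: a^6/(6!(1−ρ)) = 14.30582/(720·0.7403) = 0.02684
P₀ = 1/(4.72429 + 0.02684) = 1/4.75113 = 0.210476

Final: 0.210476


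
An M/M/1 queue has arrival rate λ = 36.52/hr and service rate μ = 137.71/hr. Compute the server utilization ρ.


ρ = λ/μ = 36.52/137.71 = 0.2652

Final: 0.2652


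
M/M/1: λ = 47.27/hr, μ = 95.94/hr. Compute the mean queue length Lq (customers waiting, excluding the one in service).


ρ = 47.27/95.94 = 0.4927
Lq = ρ²/(1−ρ) = 0.2428/0.5073 = 0.4785

Final: 0.4785


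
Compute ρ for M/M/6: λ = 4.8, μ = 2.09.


ρ = λ/(cμ) = 4.8/(6·2.09) = 4.8/12.54 = 0.3828

Final: 0.3828


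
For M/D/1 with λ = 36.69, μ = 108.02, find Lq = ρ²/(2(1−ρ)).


ρ = 36.69/108.02 = 0.3397
M/D/1: Lq = ρ²/(2(1−ρ)) = 0.1154/(2·0.6603) = 0.08736

Final: 0.08736


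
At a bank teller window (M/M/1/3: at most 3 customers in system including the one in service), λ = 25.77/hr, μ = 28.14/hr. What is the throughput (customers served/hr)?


ρ = 0.9158; P_K = (1−ρ)ρ^3/(1−ρ^4) = 0.218035
λ_eff = λ(1 − P_K) = 25.77·(1 − 0.218035) = 25.77·0.781965 = 20.1512 /hr

Final: 20.1512 /hr


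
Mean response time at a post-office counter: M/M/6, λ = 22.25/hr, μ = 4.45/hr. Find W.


a = 5.0000; ρ = 0.8333; P₀ = 0.004512
Lq = P₀·a^c·ρ/(c!(1−ρ)²) = 2.93758
Wq = Lq/λ = 2.93758/22.25 = 0.13203 hr
W = Wq + 1/μ = 0.13203 + 0.22472 = 0.35675 hr

Final: 0.35675 hr


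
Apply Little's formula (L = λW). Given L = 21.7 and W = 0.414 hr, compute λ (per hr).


λ = L/W = 21.7/0.414 = 52.4155 /hr

Final: 52.4155 /hr


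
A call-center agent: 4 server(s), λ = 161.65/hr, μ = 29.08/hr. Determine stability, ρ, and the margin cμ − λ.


Total capacity cμ = 4·29.08 = 116.32/hr
ρ = λ/(cμ) = 161.65/116.32 = 1.3897
Stable ⇔ ρ < 1: NO
Spare capacity = cμ − λ = 116.32 − 161.65 = -45.33/hr

Final: ρ = 1.3897; unstable; margin = -45.33/hr


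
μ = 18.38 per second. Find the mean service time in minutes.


Mean service time = 1/μ = 1/18.38 second = 0.05441 second
In minutes: 0.05441 × 0.0166667 = 0.0009068 min

Final: 0.0009068 min


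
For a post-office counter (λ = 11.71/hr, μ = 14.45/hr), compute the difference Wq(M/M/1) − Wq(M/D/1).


ρ = 11.71/14.45 = 0.8104
Wq(M/M/1) = ρ/(μ−λ) = 0.8104/2.74 = 0.29576 hr
Wq(M/D/1) = ρ/(2(μ−λ)) = 0.14788 hr
Savings = 0.29576 − 0.14788 = 0.14788 hr

Final: 0.14788 hr


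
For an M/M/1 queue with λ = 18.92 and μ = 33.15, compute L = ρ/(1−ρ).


ρ = λ/μ = 18.92/33.15 = 0.5707
L = ρ/(1−ρ) = 0.5707/(1 − 0.5707) = 0.5707/0.4293 = 1.3296

Final: 1.3296


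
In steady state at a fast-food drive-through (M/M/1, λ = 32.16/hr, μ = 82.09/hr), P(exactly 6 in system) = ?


ρ = 32.16/82.09 = 0.3918
P_n = (1−ρ)·ρ^n = (1 − 0.3918)·0.3918^6 = 0.6082·0.003615 = 0.002199

Final: 0.002199


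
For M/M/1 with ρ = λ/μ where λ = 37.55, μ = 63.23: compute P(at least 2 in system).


ρ = 37.55/63.23 = 0.5939
P(N ≥ n) = ρ^n = 0.5939^2 = 0.352674

Final: 0.352674


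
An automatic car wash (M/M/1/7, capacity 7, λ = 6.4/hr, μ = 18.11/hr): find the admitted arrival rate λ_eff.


ρ = 0.3534; P_K = (1−ρ)ρ^7/(1−ρ^8) = 0.0004452
λ_eff = λ(1 − P_K) = 6.4·(1 − 0.0004452) = 6.4·0.999555 = 6.3972 /hr

Final: 6.3972 /hr


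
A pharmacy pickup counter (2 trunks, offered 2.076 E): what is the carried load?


B(2,2.076) = 0.411955 (Erlang-B)
Carried load = a(1 − B) = 2.076·(1 − 0.411955) = 2.076·0.588045 = 1.2208 E

Final: 1.2208 Erlangs


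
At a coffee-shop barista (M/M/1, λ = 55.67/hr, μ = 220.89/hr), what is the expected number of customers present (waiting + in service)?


ρ = λ/μ = 55.67/220.89 = 0.2520
L = ρ/(1−ρ) = 0.2520/(1 − 0.2520) = 0.2520/0.7480 = 0.3369

Final: 0.3369


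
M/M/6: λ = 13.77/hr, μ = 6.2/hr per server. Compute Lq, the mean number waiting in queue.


a = λ/μ = 2.2210; ρ = a/6 = 0.3702
P₀ = 0.108202
Lq = P₀·a^c·ρ / (c!·(1−ρ)²) = 0.108202·120.01997·0.3702/(720·0.39670)
= 0.01683

Final: 0.01683


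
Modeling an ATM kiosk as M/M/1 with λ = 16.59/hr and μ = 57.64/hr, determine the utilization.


ρ = λ/μ = 16.59/57.64 = 0.2878

Final: 0.2878


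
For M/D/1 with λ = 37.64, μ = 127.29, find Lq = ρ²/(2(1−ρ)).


ρ = 37.64/127.29 = 0.2957
M/D/1: Lq = ρ²/(2(1−ρ)) = 0.08744/(2·0.7043) = 0.06208

Final: 0.06208


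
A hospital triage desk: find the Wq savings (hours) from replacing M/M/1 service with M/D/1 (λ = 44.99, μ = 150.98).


ρ = 44.99/150.98 = 0.2980
Wq(M/M/1) = ρ/(μ−λ) = 0.2980/105.99 = 0.002811 hr
Wq(M/D/1) = ρ/(2(μ−λ)) = 0.001406 hr
Savings = 0.002811 − 0.001406 = 0.001406 hr

Final: 0.001406 hr


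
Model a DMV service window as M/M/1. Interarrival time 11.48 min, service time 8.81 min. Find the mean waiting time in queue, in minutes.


λ = 60/11.48 = 5.2265 /hr
μ = 60/8.81 = 6.8104 /hr
ρ = λ/μ = 5.2265/6.8104 = 0.7674
Wq = ρ/(μ−λ) = 0.7674/(6.8104−5.2265) = 0.48450 hr
In minutes: 0.48450·60 = 29.070 min

Final: 29.070 min


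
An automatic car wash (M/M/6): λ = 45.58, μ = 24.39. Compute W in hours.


a = 1.8688; ρ = 0.3115; P₀ = 0.154158
Lq = P₀·a^c·ρ/(c!(1−ρ)²) = 0.005992
Wq = Lq/λ = 0.005992/45.58 = 0.0001315 hr
W = Wq + 1/μ = 0.0001315 + 0.04100 = 0.04113 hr

Final: 0.04113 hr


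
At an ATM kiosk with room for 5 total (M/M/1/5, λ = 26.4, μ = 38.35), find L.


ρ = 26.4/38.35 = 0.6884
L = ρ[1 − (K+1)ρ^K + Kρ^(K+1)] / [(1−ρ)(1−ρ^(K+1))]
Numerator: 0.6884·(1 − 6·0.154594 + 5·0.106422) = 0.416167
Denominator: (0.3116)·(0.893578) = 0.278442
L = 0.416167/0.278442 = 1.4946

Final: 1.4946


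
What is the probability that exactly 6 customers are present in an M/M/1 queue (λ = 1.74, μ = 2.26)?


ρ = 1.74/2.26 = 0.7699
P_n = (1−ρ)·ρ^n = (1 − 0.7699)·0.7699^6 = 0.2301·0.208279 = 0.047923

Final: 0.047923


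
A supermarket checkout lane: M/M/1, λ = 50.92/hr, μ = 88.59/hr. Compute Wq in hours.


ρ = 50.92/88.59 = 0.5748
Wq = ρ/(μ−λ) = 0.5748/(88.59 − 50.92) = 0.5748/37.67 = 0.01526 hr

Final: 0.01526 hr


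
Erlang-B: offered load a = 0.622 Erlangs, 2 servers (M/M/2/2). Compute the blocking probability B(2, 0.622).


B(c,a) = (a^c/c!) / Σ_{k=0}^{c} a^k/k!
a^2/2! = 0.193442
Σ terms (k=0..2): 1.00000 + 0.62200 + 0.19344 = 1.815442
B = 0.193442/1.815442 = 0.106554

Final: 0.106554


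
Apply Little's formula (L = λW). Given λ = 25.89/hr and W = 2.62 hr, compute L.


L = λW = 25.89·2.62 = 67.8318

Final: 67.8318


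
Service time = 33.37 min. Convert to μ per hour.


μ = 1/(service time) in consistent units.
1 hour = 60 min, so μ = 60/33.37 = 1.7980 per hour

Final: 1.7980 /hr


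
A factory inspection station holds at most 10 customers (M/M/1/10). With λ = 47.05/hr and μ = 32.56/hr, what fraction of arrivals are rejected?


ρ = λ/μ = 47.05/32.56 = 1.4450
P_K = (1−ρ)ρ^K/(1−ρ^(K+1)) = (-0.4450·39.696509)/(1 − 57.362431)
= -17.665922/-56.362431 = 0.313434

Final: 0.313434


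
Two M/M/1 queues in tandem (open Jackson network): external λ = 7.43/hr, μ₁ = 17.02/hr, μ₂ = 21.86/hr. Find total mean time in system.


Each node sees arrival rate λ = 7.43/hr (tandem ⇒ throughput preserved).
W₁ = 1/(μ₁−λ) = 1/(17.02−7.43) = 0.10428 hr
W₂ = 1/(μ₂−λ) = 1/(21.86−7.43) = 0.06930 hr
W_total = W₁ + W₂ = 0.10428 + 0.06930 = 0.17358 hr

Final: 0.17358 hr


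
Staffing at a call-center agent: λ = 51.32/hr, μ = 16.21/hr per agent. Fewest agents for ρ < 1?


Stability requires cμ > λ ⇔ c > λ/μ.
λ/μ = 51.32/16.21 = 3.1659
Minimum integer c = ⌊3.1659⌋ + 1 = 4
Check: 4·16.21 = 64.84 > 51.32, while 3·16.21 = 48.63 ≤ 51.32

Final: 4 servers


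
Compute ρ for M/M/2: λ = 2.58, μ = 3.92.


ρ = λ/(cμ) = 2.58/(2·3.92) = 2.58/7.84 = 0.3291

Final: 0.3291


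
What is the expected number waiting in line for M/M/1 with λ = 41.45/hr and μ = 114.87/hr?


ρ = 41.45/114.87 = 0.3608
Lq = ρ²/(1−ρ) = 0.1302/0.6392 = 0.2037

Final: 0.2037


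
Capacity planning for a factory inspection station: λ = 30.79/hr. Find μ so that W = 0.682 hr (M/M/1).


W = 1/(μ−λ) ⇒ μ − λ = 1/W = 1/0.682 = 1.4663
μ = λ + 1/W = 30.79 + 1.4663 = 32.2563 per hr

Final: 32.2563 /hr


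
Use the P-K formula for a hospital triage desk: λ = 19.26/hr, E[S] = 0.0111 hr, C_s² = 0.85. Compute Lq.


ρ = λ·E[S] = 19.26·0.0111 = 0.2138
Lq = ρ²(1+C_s²)/(2(1−ρ)) = 0.04570·(1+0.85)/(2·0.7862)
= 0.04570·1.8500/1.5724 = 0.05377

Final: 0.05377


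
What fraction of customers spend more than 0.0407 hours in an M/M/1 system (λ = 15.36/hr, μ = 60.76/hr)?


W ~ Exponential(μ−λ) for M/M/1.
μ − λ = 60.76 − 15.36 = 45.4000
P(W > t) = e^{−(μ−λ)t} = e^{−1.8478} = 0.157587

Final: 0.157587


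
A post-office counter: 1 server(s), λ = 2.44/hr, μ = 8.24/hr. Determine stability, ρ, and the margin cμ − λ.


Total capacity cμ = 1·8.24 = 8.24/hr
ρ = λ/(cμ) = 2.44/8.24 = 0.2961
Stable ⇔ ρ < 1: YES
Spare capacity = cμ − λ = 8.24 − 2.44 = 5.80/hr

Final: ρ = 0.2961; stable; margin = 5.80/hr


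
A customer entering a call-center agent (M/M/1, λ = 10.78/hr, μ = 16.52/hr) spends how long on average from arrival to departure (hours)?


W = 1/(μ−λ) = 1/(16.52 − 10.78) = 1/5.74 = 0.1742 hr

Final: 0.1742 hr


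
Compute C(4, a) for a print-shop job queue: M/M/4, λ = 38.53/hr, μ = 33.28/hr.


a = λ/μ = 1.1578; ρ = a/4 = 0.2894
P₀ = 0.313289 (from M/M/c formula)
C(c,a) = [a^c/(c!(1−ρ))]·P₀ = [1.79665/(24·0.7106)]·0.313289
= 0.10535·0.313289 = 0.033006

Final: 0.033006


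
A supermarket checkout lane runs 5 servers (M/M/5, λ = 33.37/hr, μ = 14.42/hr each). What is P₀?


a = λ/μ = 33.37/14.42 = 2.3141; ρ = a/c = 0.4628
Σ_{k=0}^{4} a^k/k! (terms k=0..4) = 1.00000 + 2.31415 + 2.67764 + 2.06548 + 1.19496 = 9.25223
Tail: a^5/(5!(1−ρ)) = 66.36739/(120·0.5372) = 1.02958
P₀ = 1/(9.25223 + 1.02958) = 1/10.28181 = 0.097259

Final: 0.097259


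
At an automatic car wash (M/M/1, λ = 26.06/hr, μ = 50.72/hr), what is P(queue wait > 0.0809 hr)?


ρ = 26.06/50.72 = 0.5138
P(Wq > t) = ρ·e^{−(μ−λ)t} = 0.5138·e^{−1.9950}
= 0.5138·0.136014 = 0.069884

Final: 0.069884


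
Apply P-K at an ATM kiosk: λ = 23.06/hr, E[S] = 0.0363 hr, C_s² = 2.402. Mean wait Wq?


ρ = λ·E[S] = 23.06·0.0363 = 0.8371
E[S²] = E[S]²(1+C_s²) = 0.0363²·(1+2.402) = 0.004483
Wq = λ·E[S²]/(2(1−ρ)) = 23.06·0.004483/(2·0.1629) = 0.31725 hr

Final: 0.31725 hr


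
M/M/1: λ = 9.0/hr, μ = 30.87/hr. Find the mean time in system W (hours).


W = 1/(μ−λ) = 1/(30.87 − 9.0) = 1/21.87 = 0.04572 hr

Final: 0.04572 hr


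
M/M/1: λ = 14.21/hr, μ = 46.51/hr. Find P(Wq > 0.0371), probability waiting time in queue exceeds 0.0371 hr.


ρ = 14.21/46.51 = 0.3055
P(Wq > t) = ρ·e^{−(μ−λ)t} = 0.3055·e^{−1.1983}
= 0.3055·0.301698 = 0.092176

Final: 0.092176


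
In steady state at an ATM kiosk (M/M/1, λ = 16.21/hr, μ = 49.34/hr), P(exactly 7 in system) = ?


ρ = 16.21/49.34 = 0.3285
P_n = (1−ρ)·ρ^n = (1 − 0.3285)·0.3285^7 = 0.6715·0.0004131 = 0.0002774

Final: 0.0002774


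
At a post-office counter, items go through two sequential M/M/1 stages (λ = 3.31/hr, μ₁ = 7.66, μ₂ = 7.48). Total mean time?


Each node sees arrival rate λ = 3.31/hr (tandem ⇒ throughput preserved).
W₁ = 1/(μ₁−λ) = 1/(7.66−3.31) = 0.22989 hr
W₂ = 1/(μ₂−λ) = 1/(7.48−3.31) = 0.23981 hr
W_total = W₁ + W₂ = 0.22989 + 0.23981 = 0.46969 hr

Final: 0.46969 hr


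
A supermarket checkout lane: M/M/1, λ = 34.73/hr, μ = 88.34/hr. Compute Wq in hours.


ρ = 34.73/88.34 = 0.3931
Wq = ρ/(μ−λ) = 0.3931/(88.34 − 34.73) = 0.3931/53.61 = 0.007333 hr

Final: 0.007333 hr


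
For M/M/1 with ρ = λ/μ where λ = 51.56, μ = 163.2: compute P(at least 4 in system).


ρ = 51.56/163.2 = 0.3159
P(N ≥ n) = ρ^n = 0.3159^4 = 0.009963

Final: 0.009963


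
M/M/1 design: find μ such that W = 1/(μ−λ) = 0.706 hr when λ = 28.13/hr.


W = 1/(μ−λ) ⇒ μ − λ = 1/W = 1/0.706 = 1.4164
μ = λ + 1/W = 28.13 + 1.4164 = 29.5464 per hr

Final: 29.5464 /hr


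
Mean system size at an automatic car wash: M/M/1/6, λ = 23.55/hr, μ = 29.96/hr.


ρ = 23.55/29.96 = 0.7860
L = ρ[1 − (K+1)ρ^K + Kρ^(K+1)] / [(1−ρ)(1−ρ^(K+1))]
Numerator: 0.7860·(1 − 7·0.235882 + 6·0.185415) = 0.362615
Denominator: (0.2140)·(0.814585) = 0.174282
L = 0.362615/0.174282 = 2.0806

Final: 2.0806


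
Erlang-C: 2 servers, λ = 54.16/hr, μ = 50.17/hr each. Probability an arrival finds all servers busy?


a = λ/μ = 1.0795; ρ = a/2 = 0.5398
P₀ = 0.298900 (from M/M/c formula)
C(c,a) = [a^c/(c!(1−ρ))]·P₀ = [1.16538/(2·0.4602)]·0.298900
= 1.26607·0.298900 = 0.378429

Final: 0.378429


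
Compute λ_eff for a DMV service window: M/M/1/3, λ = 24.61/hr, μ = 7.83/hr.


ρ = 3.1430; P_K = (1−ρ)ρ^3/(1−ρ^4) = 0.688896
λ_eff = λ(1 − P_K) = 24.61·(1 − 0.688896) = 24.61·0.311104 = 7.6563 /hr

Final: 7.6563 /hr


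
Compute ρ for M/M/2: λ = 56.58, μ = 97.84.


ρ = λ/(cμ) = 56.58/(2·97.84) = 56.58/195.68 = 0.2891

Final: 0.2891


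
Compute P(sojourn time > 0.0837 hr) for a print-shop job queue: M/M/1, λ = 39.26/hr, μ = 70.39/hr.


W ~ Exponential(μ−λ) for M/M/1.
μ − λ = 70.39 − 39.26 = 31.1300
P(W > t) = e^{−(μ−λ)t} = e^{−2.6056} = 0.073860

Final: 0.073860


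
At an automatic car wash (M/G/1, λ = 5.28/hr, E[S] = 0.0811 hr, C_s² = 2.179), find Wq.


ρ = λ·E[S] = 5.28·0.0811 = 0.4282
E[S²] = E[S]²(1+C_s²) = 0.0811²·(1+2.179) = 0.020909
Wq = λ·E[S²]/(2(1−ρ)) = 5.28·0.020909/(2·0.5718) = 0.09654 hr

Final: 0.09654 hr


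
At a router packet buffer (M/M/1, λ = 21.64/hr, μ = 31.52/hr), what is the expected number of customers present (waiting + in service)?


ρ = λ/μ = 21.64/31.52 = 0.6865
L = ρ/(1−ρ) = 0.6865/(1 − 0.6865) = 0.6865/0.3135 = 2.1903

Final: 2.1903


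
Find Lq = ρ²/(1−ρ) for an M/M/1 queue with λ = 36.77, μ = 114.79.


ρ = 36.77/114.79 = 0.3203
Lq = ρ²/(1−ρ) = 0.1026/0.6797 = 0.1510

Final: 0.1510


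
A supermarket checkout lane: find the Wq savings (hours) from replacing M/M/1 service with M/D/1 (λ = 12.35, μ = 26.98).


ρ = 12.35/26.98 = 0.4577
Wq(M/M/1) = ρ/(μ−λ) = 0.4577/14.63 = 0.03129 hr
Wq(M/D/1) = ρ/(2(μ−λ)) = 0.01564 hr
Savings = 0.03129 − 0.01564 = 0.01564 hr

Final: 0.01564 hr


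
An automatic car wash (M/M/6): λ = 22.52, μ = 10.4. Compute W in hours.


a = 2.1654; ρ = 0.3609; P₀ = 0.114431
Lq = P₀·a^c·ρ/(c!(1−ρ)²) = 0.01448
Wq = Lq/λ = 0.01448/22.52 = 0.0006428 hr
W = Wq + 1/μ = 0.0006428 + 0.09615 = 0.09680 hr

Final: 0.09680 hr
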